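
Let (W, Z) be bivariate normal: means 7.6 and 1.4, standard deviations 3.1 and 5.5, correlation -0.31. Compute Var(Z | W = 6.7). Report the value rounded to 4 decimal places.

The conditional variance in a bivariate normal is σ_Z²(1 − ρ²), independent of x.
Var(Z | W=6.7) = (5.5)²·(1 − (-0.31)²) = 30.25·0.9039 = 27.3430.

27.3430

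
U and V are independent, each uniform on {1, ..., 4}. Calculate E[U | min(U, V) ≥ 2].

3

Outcomes with min(U, V) ≥ 2: (2,2), (2,3), (2,4), (3,2), (3,3), (3,4), (4,2), (4,3), (4,4), each with probability 1/16.
E[U | min(U, V) ≥ 2] = (2 + 2 + 2 + 3 + 3 + 3 + 4 + 4 + 4) / 9 = 3.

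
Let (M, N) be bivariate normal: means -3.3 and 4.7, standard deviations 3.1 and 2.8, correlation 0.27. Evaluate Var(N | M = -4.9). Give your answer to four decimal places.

The conditional variance in a bivariate normal is σ_N²(1 − ρ²), independent of x.
Var(N | M=-4.9) = (2.8)²·(1 − (0.27)²) = 7.84·0.9271 = 7.2685.

7.2685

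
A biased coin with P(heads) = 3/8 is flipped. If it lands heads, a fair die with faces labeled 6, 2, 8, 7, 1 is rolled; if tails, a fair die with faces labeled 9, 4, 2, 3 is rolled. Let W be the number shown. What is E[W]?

369/80

E[W | heads] = (6+2+8+7+1)/5 = 24/5.
E[W | tails] = (9+4+2+3)/4 = 9/2.
By the law of total expectation,
E[W] = (3/8)·(24/5) + (5/8)·(9/2) = 369/80.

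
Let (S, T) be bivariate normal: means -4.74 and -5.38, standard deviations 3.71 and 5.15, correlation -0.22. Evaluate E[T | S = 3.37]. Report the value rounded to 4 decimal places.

The regression of T on S has slope ρ·σ_T/σ_S and passes through (μ_S, μ_T).
E[T | S=3.37] = -5.38 + (-0.22)·(5.15/3.71)·(3.37 − (-4.74)) = -5.38 + (-0.30539)·(8.11) = -7.8567.

-7.8567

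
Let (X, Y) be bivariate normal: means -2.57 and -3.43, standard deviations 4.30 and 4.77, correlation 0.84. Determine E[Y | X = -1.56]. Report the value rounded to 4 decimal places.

For a bivariate normal, E[Y | X=x] = μ_Y + ρ·(σ_Y/σ_X)·(x − μ_X).
E[Y | X=-1.56] = -3.43 + (0.84)·(4.77/4.30)·(-1.56 − (-2.57)) = -3.43 + (0.93181)·(1.01) = -2.4889.

-2.4889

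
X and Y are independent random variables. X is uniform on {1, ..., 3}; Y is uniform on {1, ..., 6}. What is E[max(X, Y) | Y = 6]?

P(Y = 6) = 1/6.
Summing max(X,Y)·P(x,y) over outcomes with Y = 6 gives 1.
E[max(X, Y) | Y = 6] = (1) / (1/6) = 6.

6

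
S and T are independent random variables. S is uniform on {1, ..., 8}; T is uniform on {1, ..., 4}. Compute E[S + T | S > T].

P(S > T) = 11/16.
Summing (S+T)·P(x,y) over outcomes with S > T gives 87/16.
E[S + T | S > T] = (87/16) / (11/16) = 87/11.

87/11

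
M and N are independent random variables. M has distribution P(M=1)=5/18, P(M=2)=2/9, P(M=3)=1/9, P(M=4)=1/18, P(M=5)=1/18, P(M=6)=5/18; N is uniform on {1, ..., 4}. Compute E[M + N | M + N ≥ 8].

80/9

P(M + N ≥ 8) = 1/4.
Summing (M+N)·P(x,y) over outcomes with M + N ≥ 8 gives 20/9.
E[M + N | M + N ≥ 8] = (20/9) / (1/4) = 80/9.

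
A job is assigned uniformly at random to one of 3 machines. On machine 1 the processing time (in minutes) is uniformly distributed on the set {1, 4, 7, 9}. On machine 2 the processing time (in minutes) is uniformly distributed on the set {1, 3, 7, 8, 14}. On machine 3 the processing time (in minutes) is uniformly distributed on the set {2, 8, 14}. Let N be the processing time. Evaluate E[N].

E[N | machine 1] = (1+4+7+9)/4 = 21/4.
E[N | machine 2] = (1+3+7+8+14)/5 = 33/5.
E[N | machine 3] = (2+8+14)/3 = 8.
By the law of total expectation,
E[N] = (1/3)·(21/4) + (1/3)·(33/5) + (1/3)·(8) = 397/60.

397/60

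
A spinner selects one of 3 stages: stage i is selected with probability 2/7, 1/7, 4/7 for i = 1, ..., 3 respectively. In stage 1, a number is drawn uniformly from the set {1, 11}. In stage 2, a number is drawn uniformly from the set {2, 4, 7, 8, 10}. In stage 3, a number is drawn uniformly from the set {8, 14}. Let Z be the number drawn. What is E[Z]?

E[Z | stage 1] = (1+11)/2 = 6.
E[Z | stage 2] = (2+4+7+8+10)/5 = 31/5.
E[Z | stage 3] = (8+14)/2 = 11.
By the law of total expectation,
E[Z] = (2/7)·(6) + (1/7)·(31/5) + (4/7)·(11) = 311/35.

311/35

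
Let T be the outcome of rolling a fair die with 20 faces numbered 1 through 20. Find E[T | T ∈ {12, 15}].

27/2

P(T ∈ {12, 15}) = 1/10.
Σ over the event: 12·1/20 + 15·1/20 = 27/20.
E[T | T ∈ {12, 15}] = (27/20) / (1/10) = 27/2.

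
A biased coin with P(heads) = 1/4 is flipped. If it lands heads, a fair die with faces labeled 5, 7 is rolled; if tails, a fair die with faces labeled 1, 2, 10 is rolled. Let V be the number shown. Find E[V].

19/4

E[V | heads] = (5+7)/2 = 6.
E[V | tails] = (1+2+10)/3 = 13/3.
E[V] = (1/4)·(6) + (3/4)·(13/3) = 19/4.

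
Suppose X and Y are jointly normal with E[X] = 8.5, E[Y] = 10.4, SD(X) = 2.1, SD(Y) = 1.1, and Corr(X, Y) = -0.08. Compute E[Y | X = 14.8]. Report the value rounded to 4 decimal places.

The regression of Y on X has slope ρ·σ_Y/σ_X and passes through (μ_X, μ_Y).
E[Y | X=14.8] = 10.4 + (-0.08)·(1.1/2.1)·(14.8 − (8.5)) = 10.4 + (-0.041905)·(6.3) = 10.1360.

10.1360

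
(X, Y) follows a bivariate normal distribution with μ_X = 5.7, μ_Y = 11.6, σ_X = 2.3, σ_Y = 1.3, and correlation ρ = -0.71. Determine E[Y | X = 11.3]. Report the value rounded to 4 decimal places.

9.3527

E[Y | X=x] = μ_Y + ρ(σ_Y/σ_X)(x − μ_X) for jointly normal variables.
E[Y | X=11.3] = 11.6 + (-0.71)·(1.3/2.3)·(11.3 − (5.7)) = 11.6 + (-0.4013)·(5.6) = 9.3527.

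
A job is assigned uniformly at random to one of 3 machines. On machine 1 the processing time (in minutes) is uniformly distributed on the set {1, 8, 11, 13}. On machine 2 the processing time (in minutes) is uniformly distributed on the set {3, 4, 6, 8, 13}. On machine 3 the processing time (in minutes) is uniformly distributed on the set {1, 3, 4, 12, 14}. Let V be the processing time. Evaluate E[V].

E[V | machine 1] = (1+8+11+13)/4 = 33/4.
E[V | machine 2] = (3+4+6+8+13)/5 = 34/5.
E[V | machine 3] = (1+3+4+12+14)/5 = 34/5.
E[V] = (1/3)·(33/4) + (1/3)·(34/5) + (1/3)·(34/5) = 437/60.

437/60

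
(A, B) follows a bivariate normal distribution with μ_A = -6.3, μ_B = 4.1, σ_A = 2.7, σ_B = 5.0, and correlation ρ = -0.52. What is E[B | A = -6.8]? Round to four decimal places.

E[B | A=x] = μ_B + ρ(σ_B/σ_A)(x − μ_A) for jointly normal variables.
E[B | A=-6.8] = 4.1 + (-0.52)·(5.0/2.7)·(-6.8 − (-6.3)) = 4.1 + (-0.96296)·(-0.5) = 4.5815.

4.5815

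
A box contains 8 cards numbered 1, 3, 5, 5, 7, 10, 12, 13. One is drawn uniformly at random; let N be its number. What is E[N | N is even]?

P(N is even) = 1/4.
Σ over the event: 10·1/8 + 12·1/8 = 11/4.
E[N | N is even] = (11/4) / (1/4) = 11.

11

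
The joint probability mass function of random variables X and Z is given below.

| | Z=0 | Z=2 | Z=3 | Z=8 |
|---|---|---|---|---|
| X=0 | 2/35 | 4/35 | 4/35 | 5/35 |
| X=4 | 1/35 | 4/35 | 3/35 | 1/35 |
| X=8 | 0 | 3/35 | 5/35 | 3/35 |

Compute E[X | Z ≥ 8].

P(Z ≥ 8) = 9/35.
Σ X·P over the event = 0·(5/35) + 4·(1/35) + 8·(3/35) = 4/5.
E[X | Z ≥ 8] = (4/5) / (9/35) = 28/9.

28/9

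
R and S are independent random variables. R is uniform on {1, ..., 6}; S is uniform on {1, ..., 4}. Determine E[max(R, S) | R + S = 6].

4

P(R + S = 6) = 1/6.
Summing max(R,S)·P(x,y) over outcomes with R + S = 6 gives 2/3.
E[max(R, S) | R + S = 6] = (2/3) / (1/6) = 4.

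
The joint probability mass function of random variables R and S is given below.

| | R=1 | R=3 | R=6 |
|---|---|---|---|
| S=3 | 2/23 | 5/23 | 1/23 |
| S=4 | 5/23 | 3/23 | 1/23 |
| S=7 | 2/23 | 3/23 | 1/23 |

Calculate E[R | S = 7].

17/6

P(S = 7) = 6/23.
Σ R·P over the event = 1·(2/23) + 3·(3/23) + 6·(1/23) = 17/23.
E[R | S = 7] = (17/23) / (6/23) = 17/6.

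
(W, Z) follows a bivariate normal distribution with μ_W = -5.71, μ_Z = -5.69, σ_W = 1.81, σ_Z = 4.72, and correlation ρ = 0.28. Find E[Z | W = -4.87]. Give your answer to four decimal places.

-5.0767

The regression of Z on W has slope ρ·σ_Z/σ_W and passes through (μ_W, μ_Z).
E[Z | W=-4.87] = -5.69 + (0.28)·(4.72/1.81)·(-4.87 − (-5.71)) = -5.69 + (0.73017)·(0.84) = -5.0767.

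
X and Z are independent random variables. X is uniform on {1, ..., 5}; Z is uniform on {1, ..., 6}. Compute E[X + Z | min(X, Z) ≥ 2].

P(min(X, Z) ≥ 2) = 2/3.
Summing (X+Z)·P(x,y) over outcomes with min(X, Z) ≥ 2 gives 5.
E[X + Z | min(X, Z) ≥ 2] = (5) / (2/3) = 15/2.

15/2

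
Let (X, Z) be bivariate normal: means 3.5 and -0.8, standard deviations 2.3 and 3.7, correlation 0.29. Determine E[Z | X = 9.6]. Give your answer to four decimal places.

For a bivariate normal, E[Z | X=x] = μ_Z + ρ·(σ_Z/σ_X)·(x − μ_X).
E[Z | X=9.6] = -0.8 + (0.29)·(3.7/2.3)·(9.6 − (3.5)) = -0.8 + (0.46652)·(6.1) = 2.0458.

2.0458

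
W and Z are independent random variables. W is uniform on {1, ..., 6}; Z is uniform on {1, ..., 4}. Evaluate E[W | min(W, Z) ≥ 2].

P(min(W, Z) ≥ 2) = 5/8.
Summing W·P(x,y) over outcomes with min(W, Z) ≥ 2 gives 5/2.
E[W | min(W, Z) ≥ 2] = (5/2) / (5/8) = 4.

4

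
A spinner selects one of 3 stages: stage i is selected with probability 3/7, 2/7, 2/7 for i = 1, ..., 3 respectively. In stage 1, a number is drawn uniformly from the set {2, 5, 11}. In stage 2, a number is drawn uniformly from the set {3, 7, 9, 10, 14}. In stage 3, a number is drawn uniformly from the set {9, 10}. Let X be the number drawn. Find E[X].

271/35

E[X | stage 1] = (2+5+11)/3 = 6.
E[X | stage 2] = (3+7+9+10+14)/5 = 43/5.
E[X | stage 3] = (9+10)/2 = 19/2.
By the law of total expectation,
E[X] = (3/7)·(6) + (2/7)·(43/5) + (2/7)·(19/2) = 271/35.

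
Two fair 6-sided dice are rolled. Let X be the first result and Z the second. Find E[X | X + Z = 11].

Outcomes with X + Z = 11: (5,6), (6,5), each with probability 1/36.
E[X | X + Z = 11] = (5 + 6) / 2 = 11/2.

11/2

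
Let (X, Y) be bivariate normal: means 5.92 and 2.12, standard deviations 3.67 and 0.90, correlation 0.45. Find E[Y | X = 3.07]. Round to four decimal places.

1.8055

For a bivariate normal, E[Y | X=x] = μ_Y + ρ·(σ_Y/σ_X)·(x − μ_X).
E[Y | X=3.07] = 2.12 + (0.45)·(0.90/3.67)·(3.07 − (5.92)) = 2.12 + (0.11035)·(-2.85) = 1.8055.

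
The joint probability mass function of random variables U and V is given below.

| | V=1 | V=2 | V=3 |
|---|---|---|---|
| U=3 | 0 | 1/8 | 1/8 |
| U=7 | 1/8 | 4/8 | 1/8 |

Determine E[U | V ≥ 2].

P(V ≥ 2) = 7/8.
Σ U·P over the event = 3·(1/8) + 3·(1/8) + 7·(4/8) + 7·(1/8) = 41/8.
E[U | V ≥ 2] = (41/8) / (7/8) = 41/7.

41/7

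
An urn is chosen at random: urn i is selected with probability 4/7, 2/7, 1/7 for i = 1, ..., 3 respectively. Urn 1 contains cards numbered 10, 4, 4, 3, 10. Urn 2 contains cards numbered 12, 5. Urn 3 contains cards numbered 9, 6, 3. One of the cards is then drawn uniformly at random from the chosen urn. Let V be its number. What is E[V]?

E[V | urn 1] = (10+4+4+3+10)/5 = 31/5.
E[V | urn 2] = (12+5)/2 = 17/2.
E[V | urn 3] = (9+6+3)/3 = 6.
By the law of total expectation,
E[V] = (4/7)·(31/5) + (2/7)·(17/2) + (1/7)·(6) = 239/35.

239/35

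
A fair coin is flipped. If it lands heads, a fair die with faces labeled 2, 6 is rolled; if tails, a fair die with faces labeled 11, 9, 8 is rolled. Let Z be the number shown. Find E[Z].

20/3

E[Z | heads] = (2+6)/2 = 4.
E[Z | tails] = (11+9+8)/3 = 28/3.
E[Z] = (1/2)·(4) + (1/2)·(28/3) = 20/3.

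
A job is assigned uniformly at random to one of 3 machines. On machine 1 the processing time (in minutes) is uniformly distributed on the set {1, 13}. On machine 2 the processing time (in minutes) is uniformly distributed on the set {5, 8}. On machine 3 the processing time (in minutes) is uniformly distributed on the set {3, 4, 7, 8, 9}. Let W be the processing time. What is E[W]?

197/30

E[W | machine 1] = (1+13)/2 = 7.
E[W | machine 2] = (5+8)/2 = 13/2.
E[W | machine 3] = (3+4+7+8+9)/5 = 31/5.
E[W] = (1/3)·(7) + (1/3)·(13/2) + (1/3)·(31/5) = 197/30.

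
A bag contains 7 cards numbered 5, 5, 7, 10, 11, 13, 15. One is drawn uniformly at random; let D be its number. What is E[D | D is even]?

10

P(D is even) = 1/7.
Σ over the event: 10·1/7 = 10/7.
E[D | D is even] = (10/7) / (1/7) = 10.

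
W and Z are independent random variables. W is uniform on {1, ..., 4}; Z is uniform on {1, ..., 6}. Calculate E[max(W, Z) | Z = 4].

4

P(Z = 4) = 1/6.
Summing max(W,Z)·P(x,y) over outcomes with Z = 4 gives 2/3.
E[max(W, Z) | Z = 4] = (2/3) / (1/6) = 4.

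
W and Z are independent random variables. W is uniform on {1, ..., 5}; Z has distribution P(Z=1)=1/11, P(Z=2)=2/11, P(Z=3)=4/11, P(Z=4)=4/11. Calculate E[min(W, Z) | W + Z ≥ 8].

P(W + Z ≥ 8) = 12/55.
Summing min(W,Z)·P(x,y) over outcomes with W + Z ≥ 8 gives 4/5.
E[min(W, Z) | W + Z ≥ 8] = (4/5) / (12/55) = 11/3.

11/3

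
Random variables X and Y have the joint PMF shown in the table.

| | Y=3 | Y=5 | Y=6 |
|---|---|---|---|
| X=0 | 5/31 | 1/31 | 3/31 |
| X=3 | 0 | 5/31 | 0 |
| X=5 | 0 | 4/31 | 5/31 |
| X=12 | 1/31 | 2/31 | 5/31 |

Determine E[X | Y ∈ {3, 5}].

71/18

P(Y ∈ {3, 5}) = 18/31.
Σ X·P over the event = 0·(5/31) + 0·(1/31) + 3·(5/31) + 5·(4/31) + 12·(1/31) + 12·(2/31) = 71/31.
E[X | Y ∈ {3, 5}] = (71/31) / (18/31) = 71/18.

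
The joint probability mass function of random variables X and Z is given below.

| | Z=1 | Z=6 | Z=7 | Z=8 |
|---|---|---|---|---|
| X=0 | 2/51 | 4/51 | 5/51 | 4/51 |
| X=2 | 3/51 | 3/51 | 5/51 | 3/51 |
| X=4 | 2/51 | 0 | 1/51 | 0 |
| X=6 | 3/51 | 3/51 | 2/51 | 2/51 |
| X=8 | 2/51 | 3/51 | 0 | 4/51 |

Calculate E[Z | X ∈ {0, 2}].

173/29

P(X ∈ {0, 2}) = 29/51.
Σ Z·P over the event = 1·(2/51) + 6·(4/51) + 7·(5/51) + 8·(4/51) + 1·(3/51) + 6·(3/51) + 7·(5/51) + 8·(3/51) = 173/51.
E[Z | X ∈ {0, 2}] = (173/51) / (29/51) = 173/29.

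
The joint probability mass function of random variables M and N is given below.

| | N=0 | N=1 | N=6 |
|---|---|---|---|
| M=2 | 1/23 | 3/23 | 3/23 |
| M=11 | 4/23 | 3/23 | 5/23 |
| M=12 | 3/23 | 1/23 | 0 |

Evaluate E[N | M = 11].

11/4

P(M = 11) = 12/23.
Σ N·P over the event = 0·(4/23) + 1·(3/23) + 6·(5/23) = 33/23.
E[N | M = 11] = (33/23) / (12/23) = 11/4.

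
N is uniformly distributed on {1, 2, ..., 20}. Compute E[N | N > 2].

23/2

P(N > 2) = 9/10.
E[N | N > 2] = (207/20) / (9/10) = 23/2.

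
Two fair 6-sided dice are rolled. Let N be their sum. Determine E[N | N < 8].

16/3

P(N < 8) = 7/12.
Σ over the event: 2·1/36 + 3·1/18 + 4·1/12 + 5·1/9 + 6·5/36 + 7·1/6 = 28/9.
E[N | N < 8] = (28/9) / (7/12) = 16/3.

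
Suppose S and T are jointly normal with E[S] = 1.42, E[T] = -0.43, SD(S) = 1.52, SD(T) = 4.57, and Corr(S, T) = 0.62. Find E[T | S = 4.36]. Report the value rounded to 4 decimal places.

For a bivariate normal, E[T | S=x] = μ_T + ρ·(σ_T/σ_S)·(x − μ_S).
E[T | S=4.36] = -0.43 + (0.62)·(4.57/1.52)·(4.36 − (1.42)) = -0.43 + (1.86408)·(2.94) = 5.0504.

5.0504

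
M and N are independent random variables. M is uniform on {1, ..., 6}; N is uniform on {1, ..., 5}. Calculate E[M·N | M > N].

P(M > N) = 1/2.
Summing MN·P(x,y) over outcomes with M > N gives 35/6.
E[M·N | M > N] = (35/6) / (1/2) = 35/3.

35/3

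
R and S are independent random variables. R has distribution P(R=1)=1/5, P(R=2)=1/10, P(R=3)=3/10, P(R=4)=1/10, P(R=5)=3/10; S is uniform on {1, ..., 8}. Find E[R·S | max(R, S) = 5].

155/11

P(max(R, S) = 5) = 11/40.
Summing RS·P(x,y) over outcomes with max(R, S) = 5 gives 31/8.
E[R·S | max(R, S) = 5] = (31/8) / (11/40) = 155/11.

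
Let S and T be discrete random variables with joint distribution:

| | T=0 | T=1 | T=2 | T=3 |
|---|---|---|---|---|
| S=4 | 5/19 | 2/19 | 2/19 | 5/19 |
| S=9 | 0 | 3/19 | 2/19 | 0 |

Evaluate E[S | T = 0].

4

P(T = 0) = 5/19.
Σ S·P over the event = 4·(5/19) = 20/19.
E[S | T = 0] = (20/19) / (5/19) = 4.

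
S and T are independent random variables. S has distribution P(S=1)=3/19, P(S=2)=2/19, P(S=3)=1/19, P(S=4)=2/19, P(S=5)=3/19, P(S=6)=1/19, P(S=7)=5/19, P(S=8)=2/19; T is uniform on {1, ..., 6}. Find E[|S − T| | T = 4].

42/19

P(T = 4) = 1/6.
Summing |S−T|·P(x,y) over outcomes with T = 4 gives 7/19.
E[|S − T| | T = 4] = (7/19) / (1/6) = 42/19.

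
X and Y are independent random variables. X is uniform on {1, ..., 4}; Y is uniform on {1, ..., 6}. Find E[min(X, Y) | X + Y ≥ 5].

P(X + Y ≥ 5) = 3/4.
Summing min(X,Y)·P(x,y) over outcomes with X + Y ≥ 5 gives 43/24.
E[min(X, Y) | X + Y ≥ 5] = (43/24) / (3/4) = 43/18.

43/18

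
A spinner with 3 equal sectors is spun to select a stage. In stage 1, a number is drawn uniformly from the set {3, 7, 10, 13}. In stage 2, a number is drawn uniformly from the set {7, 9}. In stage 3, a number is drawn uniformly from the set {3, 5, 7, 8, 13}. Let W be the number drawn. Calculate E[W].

E[W | stage 1] = (3+7+10+13)/4 = 33/4.
E[W | stage 2] = (7+9)/2 = 8.
E[W | stage 3] = (3+5+7+8+13)/5 = 36/5.
By the law of total expectation,
E[W] = (1/3)·(33/4) + (1/3)·(8) + (1/3)·(36/5) = 469/60.

469/60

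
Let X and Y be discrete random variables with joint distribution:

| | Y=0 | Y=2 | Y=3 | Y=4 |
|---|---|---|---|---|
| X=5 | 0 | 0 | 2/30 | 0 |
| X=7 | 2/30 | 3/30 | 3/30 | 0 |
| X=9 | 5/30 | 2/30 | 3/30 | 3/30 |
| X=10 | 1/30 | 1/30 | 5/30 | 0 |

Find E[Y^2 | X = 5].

P(X = 5) = 1/15.
Σ Y^2·P over the event = 9·(2/30) = 3/5.
E[Y^2 | X = 5] = (3/5) / (1/15) = 9.

9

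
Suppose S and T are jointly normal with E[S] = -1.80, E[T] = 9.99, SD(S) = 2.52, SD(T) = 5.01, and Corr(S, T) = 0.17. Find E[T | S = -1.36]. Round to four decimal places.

10.1387

E[T | S=x] = μ_T + ρ(σ_T/σ_S)(x − μ_S) for jointly normal variables.
E[T | S=-1.36] = 9.99 + (0.17)·(5.01/2.52)·(-1.36 − (-1.80)) = 9.99 + (0.33798)·(0.44) = 10.1387.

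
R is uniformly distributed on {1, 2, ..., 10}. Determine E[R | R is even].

6

Given R is even, R is equally likely to be any of {2, 4, 6, 8, 10}.
E[R | R is even] = (2 + 4 + 6 + 8 + 10) / 5 = 6.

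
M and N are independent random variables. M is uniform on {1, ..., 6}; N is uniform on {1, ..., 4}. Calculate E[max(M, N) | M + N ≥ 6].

67/14

P(M + N ≥ 6) = 7/12.
Summing max(M,N)·P(x,y) over outcomes with M + N ≥ 6 gives 67/24.
E[max(M, N) | M + N ≥ 6] = (67/24) / (7/12) = 67/14.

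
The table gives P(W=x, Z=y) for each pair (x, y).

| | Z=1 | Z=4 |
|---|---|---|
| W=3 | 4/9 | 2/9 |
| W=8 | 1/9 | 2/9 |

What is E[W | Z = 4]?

11/2

P(Z = 4) = 4/9.
Σ W·P over the event = 3·(2/9) + 8·(2/9) = 22/9.
E[W | Z = 4] = (22/9) / (4/9) = 11/2.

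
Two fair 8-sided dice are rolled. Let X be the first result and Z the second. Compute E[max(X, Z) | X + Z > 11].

P(X + Z > 11) = 15/64.
Summing max(X,Z)·P(x,y) over outcomes with X + Z > 11 gives 113/64.
E[max(X, Z) | X + Z > 11] = (113/64) / (15/64) = 113/15.

113/15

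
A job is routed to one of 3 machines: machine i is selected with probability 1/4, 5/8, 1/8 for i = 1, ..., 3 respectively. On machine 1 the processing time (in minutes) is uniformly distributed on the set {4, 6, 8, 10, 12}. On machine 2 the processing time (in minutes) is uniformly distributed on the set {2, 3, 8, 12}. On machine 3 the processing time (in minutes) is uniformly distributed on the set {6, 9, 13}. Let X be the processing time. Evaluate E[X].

679/96

E[X | machine 1] = (4+6+8+10+12)/5 = 8.
E[X | machine 2] = (2+3+8+12)/4 = 25/4.
E[X | machine 3] = (6+9+13)/3 = 28/3.
E[X] = (1/4)·(8) + (5/8)·(25/4) + (1/8)·(28/3) = 679/96.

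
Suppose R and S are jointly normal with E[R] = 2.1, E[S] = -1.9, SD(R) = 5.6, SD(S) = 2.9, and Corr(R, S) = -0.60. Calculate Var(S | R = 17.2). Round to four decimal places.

5.3824

For a bivariate normal, Var(S | R=x) = σ_S²(1 − ρ²).
Var(S | R=17.2) = (2.9)²·(1 − (-0.60)²) = 8.41·0.64 = 5.3824.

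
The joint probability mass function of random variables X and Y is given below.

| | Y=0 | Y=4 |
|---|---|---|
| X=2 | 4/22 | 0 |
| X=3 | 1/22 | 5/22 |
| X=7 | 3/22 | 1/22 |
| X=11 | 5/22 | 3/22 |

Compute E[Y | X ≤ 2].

P(X ≤ 2) = 2/11.
Σ Y·P over the event = 0·(4/22) = 0.
E[Y | X ≤ 2] = (0) / (2/11) = 0.

0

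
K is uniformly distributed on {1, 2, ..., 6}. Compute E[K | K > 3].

5

Given K > 3, K is equally likely to be any of {4, 5, 6}.
E[K | K > 3] = (4 + 5 + 6) / 3 = 5.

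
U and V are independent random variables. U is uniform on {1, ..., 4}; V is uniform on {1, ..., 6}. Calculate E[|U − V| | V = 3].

P(V = 3) = 1/6.
Summing |U−V|·P(x,y) over outcomes with V = 3 gives 1/6.
E[|U − V| | V = 3] = (1/6) / (1/6) = 1.

1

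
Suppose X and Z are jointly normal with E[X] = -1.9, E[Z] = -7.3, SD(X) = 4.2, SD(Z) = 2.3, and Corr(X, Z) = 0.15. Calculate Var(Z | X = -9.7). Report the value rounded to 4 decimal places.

5.1710

Var(Z | X=x) = (1 − ρ²)·σ_Z².
Var(Z | X=-9.7) = (2.3)²·(1 − (0.15)²) = 5.29·0.9775 = 5.1710.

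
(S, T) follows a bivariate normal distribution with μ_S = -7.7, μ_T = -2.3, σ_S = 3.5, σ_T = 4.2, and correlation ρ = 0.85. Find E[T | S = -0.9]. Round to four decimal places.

E[T | S=x] = μ_T + ρ(σ_T/σ_S)(x − μ_S) for jointly normal variables.
E[T | S=-0.9] = -2.3 + (0.85)·(4.2/3.5)·(-0.9 − (-7.7)) = -2.3 + (1.02)·(6.8) = 4.6360.

4.6360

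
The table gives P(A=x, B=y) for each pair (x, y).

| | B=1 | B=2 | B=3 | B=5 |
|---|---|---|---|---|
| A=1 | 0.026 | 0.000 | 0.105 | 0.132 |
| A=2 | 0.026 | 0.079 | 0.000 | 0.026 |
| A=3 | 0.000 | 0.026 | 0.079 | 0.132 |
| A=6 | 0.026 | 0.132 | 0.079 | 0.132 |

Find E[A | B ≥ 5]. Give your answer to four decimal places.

P(B ≥ 5) = 0.422.
Summing A·P(A=x,B=y) over the conditioning event gives 1.372.
E[A | B ≥ 5] = (1.372) / (0.422) = 3.2512.

3.2512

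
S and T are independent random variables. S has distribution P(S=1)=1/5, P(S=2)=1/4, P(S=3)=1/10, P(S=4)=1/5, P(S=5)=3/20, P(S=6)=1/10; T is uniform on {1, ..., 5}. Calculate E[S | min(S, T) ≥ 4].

P(min(S, T) ≥ 4) = 9/50.
Summing S·P(x,y) over outcomes with min(S, T) ≥ 4 gives 43/50.
E[S | min(S, T) ≥ 4] = (43/50) / (9/50) = 43/9.

43/9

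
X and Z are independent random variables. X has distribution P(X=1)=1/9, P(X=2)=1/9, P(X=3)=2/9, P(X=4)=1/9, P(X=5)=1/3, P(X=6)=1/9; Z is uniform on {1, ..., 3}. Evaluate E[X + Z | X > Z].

63/10

P(X > Z) = 20/27.
Summing (X+Z)·P(x,y) over outcomes with X > Z gives 14/3.
E[X + Z | X > Z] = (14/3) / (20/27) = 63/10.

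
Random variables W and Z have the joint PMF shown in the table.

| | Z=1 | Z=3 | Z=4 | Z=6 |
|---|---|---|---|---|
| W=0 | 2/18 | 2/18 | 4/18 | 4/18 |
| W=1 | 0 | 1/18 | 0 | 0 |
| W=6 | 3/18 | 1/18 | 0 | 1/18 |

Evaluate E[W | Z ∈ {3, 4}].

P(Z ∈ {3, 4}) = 4/9.
Σ W·P over the event = 0·(2/18) + 0·(4/18) + 1·(1/18) + 6·(1/18) = 7/18.
E[W | Z ∈ {3, 4}] = (7/18) / (4/9) = 7/8.

7/8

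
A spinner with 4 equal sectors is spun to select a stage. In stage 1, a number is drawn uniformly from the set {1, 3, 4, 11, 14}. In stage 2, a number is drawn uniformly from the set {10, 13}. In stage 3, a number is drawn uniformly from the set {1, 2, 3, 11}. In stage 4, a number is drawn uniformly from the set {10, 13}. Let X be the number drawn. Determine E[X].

677/80

E[X | stage 1] = (1+3+4+11+14)/5 = 33/5.
E[X | stage 2] = (10+13)/2 = 23/2.
E[X | stage 3] = (1+2+3+11)/4 = 17/4.
E[X | stage 4] = (10+13)/2 = 23/2.
By the law of total expectation,
E[X] = (1/4)·(33/5) + (1/4)·(23/2) + (1/4)·(17/4) + (1/4)·(23/2) = 677/80.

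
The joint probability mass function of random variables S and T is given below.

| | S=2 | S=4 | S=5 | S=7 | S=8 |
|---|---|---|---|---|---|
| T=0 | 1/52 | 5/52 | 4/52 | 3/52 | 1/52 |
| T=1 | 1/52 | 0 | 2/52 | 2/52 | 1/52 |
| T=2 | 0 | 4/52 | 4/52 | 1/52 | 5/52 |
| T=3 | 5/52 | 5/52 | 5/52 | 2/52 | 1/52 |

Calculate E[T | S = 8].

7/4

P(S = 8) = 2/13.
Σ T·P over the event = 0·(1/52) + 1·(1/52) + 2·(5/52) + 3·(1/52) = 7/26.
E[T | S = 8] = (7/26) / (2/13) = 7/4.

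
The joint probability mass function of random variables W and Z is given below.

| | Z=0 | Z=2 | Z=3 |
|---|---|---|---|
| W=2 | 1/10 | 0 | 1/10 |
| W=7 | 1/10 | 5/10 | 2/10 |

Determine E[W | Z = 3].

P(Z = 3) = 3/10.
Summing W·P(W=x,Z=y) over the conditioning event gives 8/5.
E[W | Z = 3] = (8/5) / (3/10) = 16/3.

16/3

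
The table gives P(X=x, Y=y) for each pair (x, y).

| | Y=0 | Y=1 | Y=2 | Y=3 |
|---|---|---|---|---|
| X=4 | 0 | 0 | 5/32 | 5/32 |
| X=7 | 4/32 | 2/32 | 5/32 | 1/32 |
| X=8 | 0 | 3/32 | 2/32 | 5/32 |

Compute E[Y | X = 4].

P(X = 4) = 5/16.
Σ Y·P over the event = 2·(5/32) + 3·(5/32) = 25/32.
E[Y | X = 4] = (25/32) / (5/16) = 5/2.

5/2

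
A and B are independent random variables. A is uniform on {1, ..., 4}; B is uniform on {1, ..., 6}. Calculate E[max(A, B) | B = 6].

P(B = 6) = 1/6.
Summing max(A,B)·P(x,y) over outcomes with B = 6 gives 1.
E[max(A, B) | B = 6] = (1) / (1/6) = 6.

6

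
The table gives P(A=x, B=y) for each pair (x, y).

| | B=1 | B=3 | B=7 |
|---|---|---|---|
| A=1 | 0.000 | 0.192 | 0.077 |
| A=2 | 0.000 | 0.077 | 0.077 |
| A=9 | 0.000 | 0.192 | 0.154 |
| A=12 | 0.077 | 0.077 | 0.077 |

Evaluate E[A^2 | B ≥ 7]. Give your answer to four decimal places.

62.2000

P(B ≥ 7) = 0.385.
Σ A^2·P over the event = 1·(0.077) + 4·(0.077) + 81·(0.154) + 144·(0.077) = 23.947.
E[A^2 | B ≥ 7] = (23.947) / (0.385) = 62.2000.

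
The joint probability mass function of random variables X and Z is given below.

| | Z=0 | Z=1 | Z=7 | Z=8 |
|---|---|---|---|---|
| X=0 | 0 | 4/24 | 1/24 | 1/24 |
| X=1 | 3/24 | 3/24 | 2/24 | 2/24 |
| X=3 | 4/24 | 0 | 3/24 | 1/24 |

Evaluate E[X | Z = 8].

5/4

P(Z = 8) = 1/6.
Σ X·P over the event = 0·(1/24) + 1·(2/24) + 3·(1/24) = 5/24.
E[X | Z = 8] = (5/24) / (1/6) = 5/4.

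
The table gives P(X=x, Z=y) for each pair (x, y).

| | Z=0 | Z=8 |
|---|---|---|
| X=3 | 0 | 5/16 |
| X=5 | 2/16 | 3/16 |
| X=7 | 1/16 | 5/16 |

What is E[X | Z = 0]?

17/3

P(Z = 0) = 3/16.
Σ X·P over the event = 5·(2/16) + 7·(1/16) = 17/16.
E[X | Z = 0] = (17/16) / (3/16) = 17/3.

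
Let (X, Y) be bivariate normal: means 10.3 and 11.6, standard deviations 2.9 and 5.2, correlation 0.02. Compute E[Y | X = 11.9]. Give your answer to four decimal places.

The regression of Y on X has slope ρ·σ_Y/σ_X and passes through (μ_X, μ_Y).
E[Y | X=11.9] = 11.6 + (0.02)·(5.2/2.9)·(11.9 − (10.3)) = 11.6 + (0.035862)·(1.6) = 11.6574.

11.6574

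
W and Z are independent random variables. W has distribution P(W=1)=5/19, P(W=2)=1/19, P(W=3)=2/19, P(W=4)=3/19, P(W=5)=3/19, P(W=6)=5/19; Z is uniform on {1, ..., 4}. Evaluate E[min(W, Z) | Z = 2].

33/19

P(Z = 2) = 1/4.
Summing min(W,Z)·P(x,y) over outcomes with Z = 2 gives 33/76.
E[min(W, Z) | Z = 2] = (33/76) / (1/4) = 33/19.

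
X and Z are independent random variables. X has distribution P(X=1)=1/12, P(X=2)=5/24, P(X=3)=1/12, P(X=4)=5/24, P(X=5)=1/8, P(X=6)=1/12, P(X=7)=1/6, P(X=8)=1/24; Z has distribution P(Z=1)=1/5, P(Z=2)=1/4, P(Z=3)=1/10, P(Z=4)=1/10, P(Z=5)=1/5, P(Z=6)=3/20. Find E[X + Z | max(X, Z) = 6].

837/91

P(max(X, Z) = 6) = 91/480.
Summing (X+Z)·P(x,y) over outcomes with max(X, Z) = 6 gives 279/160.
E[X + Z | max(X, Z) = 6] = (279/160) / (91/480) = 837/91.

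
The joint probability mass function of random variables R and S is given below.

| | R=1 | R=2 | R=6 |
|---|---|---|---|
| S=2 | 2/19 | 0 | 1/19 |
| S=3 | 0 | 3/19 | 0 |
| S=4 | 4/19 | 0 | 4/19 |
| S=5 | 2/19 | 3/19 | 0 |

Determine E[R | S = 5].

8/5

P(S = 5) = 5/19.
Σ R·P over the event = 1·(2/19) + 2·(3/19) = 8/19.
E[R | S = 5] = (8/19) / (5/19) = 8/5.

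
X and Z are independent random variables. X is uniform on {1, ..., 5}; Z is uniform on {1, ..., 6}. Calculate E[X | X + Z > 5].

7/2

P(X + Z > 5) = 2/3.
Summing X·P(x,y) over outcomes with X + Z > 5 gives 7/3.
E[X | X + Z > 5] = (7/3) / (2/3) = 7/2.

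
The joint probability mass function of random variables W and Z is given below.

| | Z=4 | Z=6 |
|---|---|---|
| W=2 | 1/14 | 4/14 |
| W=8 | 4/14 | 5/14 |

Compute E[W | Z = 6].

16/3

P(Z = 6) = 9/14.
Summing W·P(W=x,Z=y) over the conditioning event gives 24/7.
E[W | Z = 6] = (24/7) / (9/14) = 16/3.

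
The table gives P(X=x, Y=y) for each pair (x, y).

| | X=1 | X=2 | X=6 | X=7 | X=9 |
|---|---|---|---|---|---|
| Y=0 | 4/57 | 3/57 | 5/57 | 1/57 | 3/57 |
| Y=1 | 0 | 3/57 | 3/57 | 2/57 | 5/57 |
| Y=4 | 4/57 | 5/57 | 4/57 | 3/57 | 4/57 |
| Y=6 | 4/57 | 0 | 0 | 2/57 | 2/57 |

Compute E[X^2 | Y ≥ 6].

33

P(Y ≥ 6) = 8/57.
Σ X^2·P over the event = 1·(4/57) + 49·(2/57) + 81·(2/57) = 88/19.
E[X^2 | Y ≥ 6] = (88/19) / (8/57) = 33.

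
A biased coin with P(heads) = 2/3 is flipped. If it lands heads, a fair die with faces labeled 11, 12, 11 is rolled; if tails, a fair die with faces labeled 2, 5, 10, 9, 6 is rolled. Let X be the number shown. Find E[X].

436/45

E[X | heads] = (11+12+11)/3 = 34/3.
E[X | tails] = (2+5+10+9+6)/5 = 32/5.
E[X] = (2/3)·(34/3) + (1/3)·(32/5) = 436/45.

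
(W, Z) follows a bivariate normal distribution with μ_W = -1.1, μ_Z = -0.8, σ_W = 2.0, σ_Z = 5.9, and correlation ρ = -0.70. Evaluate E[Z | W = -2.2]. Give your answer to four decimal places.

1.4715

E[Z | W=x] = μ_Z + ρ(σ_Z/σ_W)(x − μ_W) for jointly normal variables.
E[Z | W=-2.2] = -0.8 + (-0.70)·(5.9/2.0)·(-2.2 − (-1.1)) = -0.8 + (-2.065)·(-1.1) = 1.4715.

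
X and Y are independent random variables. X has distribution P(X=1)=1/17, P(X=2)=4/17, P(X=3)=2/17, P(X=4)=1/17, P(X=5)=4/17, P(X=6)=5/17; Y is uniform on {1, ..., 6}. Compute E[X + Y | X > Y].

P(X > Y) = 26/51.
Summing (X+Y)·P(x,y) over outcomes with X > Y gives 131/34.
E[X + Y | X > Y] = (131/34) / (26/51) = 393/52.

393/52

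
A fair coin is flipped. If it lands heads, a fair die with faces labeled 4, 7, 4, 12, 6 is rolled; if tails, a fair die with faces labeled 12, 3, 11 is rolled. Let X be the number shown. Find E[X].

229/30

E[X | heads] = (4+7+4+12+6)/5 = 33/5.
E[X | tails] = (12+3+11)/3 = 26/3.
By the law of total expectation,
E[X] = (1/2)·(33/5) + (1/2)·(26/3) = 229/30.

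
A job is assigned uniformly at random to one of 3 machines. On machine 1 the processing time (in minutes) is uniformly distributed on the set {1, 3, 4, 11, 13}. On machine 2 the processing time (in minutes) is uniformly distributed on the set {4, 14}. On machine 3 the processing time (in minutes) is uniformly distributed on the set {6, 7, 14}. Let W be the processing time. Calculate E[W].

122/15

E[W | machine 1] = (1+3+4+11+13)/5 = 32/5.
E[W | machine 2] = (4+14)/2 = 9.
E[W | machine 3] = (6+7+14)/3 = 9.
E[W] = (1/3)·(32/5) + (1/3)·(9) + (1/3)·(9) = 122/15.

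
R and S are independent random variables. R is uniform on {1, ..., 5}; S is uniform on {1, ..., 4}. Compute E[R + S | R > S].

6

Outcomes with R > S: (2,1), (3,1), (3,2), (4,1), (4,2), (4,3), (5,1), (5,2), (5,3), (5,4), each with probability 1/20.
E[R + S | R > S] = (3 + 4 + 5 + 5 + 6 + 7 + 6 + 7 + 8 + 9) / 10 = 6.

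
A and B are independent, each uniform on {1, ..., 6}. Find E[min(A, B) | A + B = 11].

Outcomes with A + B = 11: (5,6), (6,5), each with probability 1/36.
E[min(A, B) | A + B = 11] = (5 + 5) / 2 = 5.

5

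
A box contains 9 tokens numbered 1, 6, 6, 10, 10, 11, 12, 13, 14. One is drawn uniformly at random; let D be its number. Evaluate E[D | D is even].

29/3

P(D is even) = 2/3.
Σ over the event: 6·2/9 + 10·2/9 + 12·1/9 + 14·1/9 = 58/9.
E[D | D is even] = (58/9) / (2/3) = 29/3.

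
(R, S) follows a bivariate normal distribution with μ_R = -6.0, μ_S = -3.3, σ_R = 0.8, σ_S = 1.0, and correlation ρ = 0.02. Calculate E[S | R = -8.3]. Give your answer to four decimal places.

The regression of S on R has slope ρ·σ_S/σ_R and passes through (μ_R, μ_S).
E[S | R=-8.3] = -3.3 + (0.02)·(1.0/0.8)·(-8.3 − (-6.0)) = -3.3 + (0.025)·(-2.3) = -3.3575.

-3.3575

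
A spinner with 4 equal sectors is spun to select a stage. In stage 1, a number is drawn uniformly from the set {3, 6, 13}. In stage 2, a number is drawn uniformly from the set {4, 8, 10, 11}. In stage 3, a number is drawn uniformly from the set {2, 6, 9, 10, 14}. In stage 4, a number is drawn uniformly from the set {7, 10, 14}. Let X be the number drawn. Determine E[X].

E[X | stage 1] = (3+6+13)/3 = 22/3.
E[X | stage 2] = (4+8+10+11)/4 = 33/4.
E[X | stage 3] = (2+6+9+10+14)/5 = 41/5.
E[X | stage 4] = (7+10+14)/3 = 31/3.
By the law of total expectation,
E[X] = (1/4)·(22/3) + (1/4)·(33/4) + (1/4)·(41/5) + (1/4)·(31/3) = 2047/240.

2047/240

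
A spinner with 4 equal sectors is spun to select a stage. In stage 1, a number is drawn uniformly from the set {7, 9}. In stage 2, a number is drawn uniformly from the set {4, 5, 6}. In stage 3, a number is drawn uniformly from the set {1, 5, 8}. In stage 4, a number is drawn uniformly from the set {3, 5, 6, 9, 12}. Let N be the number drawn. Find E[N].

37/6

E[N | stage 1] = (7+9)/2 = 8.
E[N | stage 2] = (4+5+6)/3 = 5.
E[N | stage 3] = (1+5+8)/3 = 14/3.
E[N | stage 4] = (3+5+6+9+12)/5 = 7.
E[N] = (1/4)·(8) + (1/4)·(5) + (1/4)·(14/3) + (1/4)·(7) = 37/6.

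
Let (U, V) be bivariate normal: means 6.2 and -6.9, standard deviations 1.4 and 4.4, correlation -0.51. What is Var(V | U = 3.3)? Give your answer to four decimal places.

The conditional variance in a bivariate normal is σ_V²(1 − ρ²), independent of x.
Var(V | U=3.3) = (4.4)²·(1 − (-0.51)²) = 19.36·0.7399 = 14.3245.

14.3245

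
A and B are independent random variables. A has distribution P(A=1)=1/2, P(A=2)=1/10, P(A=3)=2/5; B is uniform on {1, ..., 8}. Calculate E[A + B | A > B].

13/3

P(A > B) = 9/80.
Summing (A+B)·P(x,y) over outcomes with A > B gives 39/80.
E[A + B | A > B] = (39/80) / (9/80) = 13/3.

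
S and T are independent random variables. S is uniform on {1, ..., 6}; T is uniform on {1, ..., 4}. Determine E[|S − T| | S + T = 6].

Outcomes with S + T = 6: (2,4), (3,3), (4,2), (5,1), each with probability 1/24.
E[|S − T| | S + T = 6] = (2 + 0 + 2 + 4) / 4 = 2.

2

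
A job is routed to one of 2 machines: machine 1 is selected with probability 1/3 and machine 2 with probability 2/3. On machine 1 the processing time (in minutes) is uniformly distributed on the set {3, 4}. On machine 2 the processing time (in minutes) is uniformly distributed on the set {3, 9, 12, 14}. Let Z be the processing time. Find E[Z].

15/2

E[Z | machine 1] = (3+4)/2 = 7/2.
E[Z | machine 2] = (3+9+12+14)/4 = 19/2.
E[Z] = (1/3)·(7/2) + (2/3)·(19/2) = 15/2.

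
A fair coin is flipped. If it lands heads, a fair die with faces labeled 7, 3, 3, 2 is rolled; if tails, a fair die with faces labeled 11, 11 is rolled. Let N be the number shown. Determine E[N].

E[N | heads] = (7+3+3+2)/4 = 15/4.
E[N | tails] = (11+11)/2 = 11.
E[N] = (1/2)·(15/4) + (1/2)·(11) = 59/8.

59/8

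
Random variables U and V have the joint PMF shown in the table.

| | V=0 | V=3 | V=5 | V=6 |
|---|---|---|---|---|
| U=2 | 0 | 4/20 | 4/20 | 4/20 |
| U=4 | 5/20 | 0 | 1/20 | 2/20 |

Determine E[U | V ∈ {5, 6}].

28/11

P(V ∈ {5, 6}) = 11/20.
Σ U·P over the event = 2·(4/20) + 2·(4/20) + 4·(1/20) + 4·(2/20) = 7/5.
E[U | V ∈ {5, 6}] = (7/5) / (11/20) = 28/11.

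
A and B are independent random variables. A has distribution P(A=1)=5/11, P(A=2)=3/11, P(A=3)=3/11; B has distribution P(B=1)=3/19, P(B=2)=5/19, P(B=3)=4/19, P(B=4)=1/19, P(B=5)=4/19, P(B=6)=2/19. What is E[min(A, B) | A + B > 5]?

P(A + B > 5) = 84/209.
Summing min(A,B)·P(x,y) over outcomes with A + B > 5 gives 9/11.
E[min(A, B) | A + B > 5] = (9/11) / (84/209) = 57/28.

57/28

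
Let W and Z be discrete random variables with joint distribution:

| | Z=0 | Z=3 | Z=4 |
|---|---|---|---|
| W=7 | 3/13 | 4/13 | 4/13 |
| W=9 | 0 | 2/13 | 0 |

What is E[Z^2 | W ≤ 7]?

P(W ≤ 7) = 11/13.
Σ Z^2·P over the event = 0·(3/13) + 9·(4/13) + 16·(4/13) = 100/13.
E[Z^2 | W ≤ 7] = (100/13) / (11/13) = 100/11.

100/11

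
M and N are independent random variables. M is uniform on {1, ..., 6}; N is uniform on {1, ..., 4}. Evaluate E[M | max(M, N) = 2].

5/3

P(max(M, N) = 2) = 1/8.
Summing M·P(x,y) over outcomes with max(M, N) = 2 gives 5/24.
E[M | max(M, N) = 2] = (5/24) / (1/8) = 5/3.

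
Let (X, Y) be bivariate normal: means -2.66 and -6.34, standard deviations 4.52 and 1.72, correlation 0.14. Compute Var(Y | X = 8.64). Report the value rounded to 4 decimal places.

For a bivariate normal, Var(Y | X=x) = σ_Y²(1 − ρ²).
Var(Y | X=8.64) = (1.72)²·(1 − (0.14)²) = 2.9584·0.9804 = 2.9004.

2.9004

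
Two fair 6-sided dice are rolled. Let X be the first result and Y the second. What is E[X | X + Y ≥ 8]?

P(X + Y ≥ 8) = 5/12.
Summing X·P(x,y) over outcomes with X + Y ≥ 8 gives 35/18.
E[X | X + Y ≥ 8] = (35/18) / (5/12) = 14/3.

14/3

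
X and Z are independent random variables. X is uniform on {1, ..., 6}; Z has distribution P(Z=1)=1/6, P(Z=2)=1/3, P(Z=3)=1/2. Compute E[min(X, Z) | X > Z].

P(X > Z) = 11/18.
Summing min(X,Z)·P(x,y) over outcomes with X > Z gives 4/3.
E[min(X, Z) | X > Z] = (4/3) / (11/18) = 24/11.

24/11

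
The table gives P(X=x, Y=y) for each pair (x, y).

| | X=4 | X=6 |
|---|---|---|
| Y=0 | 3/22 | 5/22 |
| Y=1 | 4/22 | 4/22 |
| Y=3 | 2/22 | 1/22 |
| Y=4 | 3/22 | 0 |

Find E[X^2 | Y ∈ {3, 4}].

P(Y ∈ {3, 4}) = 3/11.
Σ X^2·P over the event = 16·(2/22) + 16·(3/22) + 36·(1/22) = 58/11.
E[X^2 | Y ∈ {3, 4}] = (58/11) / (3/11) = 58/3.

58/3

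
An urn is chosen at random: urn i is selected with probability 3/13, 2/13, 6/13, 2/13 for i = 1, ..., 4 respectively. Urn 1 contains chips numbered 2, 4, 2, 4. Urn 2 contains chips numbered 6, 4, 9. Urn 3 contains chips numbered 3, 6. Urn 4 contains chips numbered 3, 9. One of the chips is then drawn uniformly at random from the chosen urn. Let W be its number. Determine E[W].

E[W | urn 1] = (2+4+2+4)/4 = 3.
E[W | urn 2] = (6+4+9)/3 = 19/3.
E[W | urn 3] = (3+6)/2 = 9/2.
E[W | urn 4] = (3+9)/2 = 6.
E[W] = (3/13)·(3) + (2/13)·(19/3) + (6/13)·(9/2) + (2/13)·(6) = 14/3.

14/3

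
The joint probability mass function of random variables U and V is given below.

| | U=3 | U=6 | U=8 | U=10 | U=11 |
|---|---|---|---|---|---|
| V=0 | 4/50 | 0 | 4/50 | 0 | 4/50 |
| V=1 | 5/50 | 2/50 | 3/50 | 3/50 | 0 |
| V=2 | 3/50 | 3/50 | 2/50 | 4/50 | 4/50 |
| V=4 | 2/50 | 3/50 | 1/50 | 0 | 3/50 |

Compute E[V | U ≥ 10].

P(U ≥ 10) = 9/25.
Σ V·P over the event = 1·(3/50) + 2·(4/50) + 0·(4/50) + 2·(4/50) + 4·(3/50) = 31/50.
E[V | U ≥ 10] = (31/50) / (9/25) = 31/18.

31/18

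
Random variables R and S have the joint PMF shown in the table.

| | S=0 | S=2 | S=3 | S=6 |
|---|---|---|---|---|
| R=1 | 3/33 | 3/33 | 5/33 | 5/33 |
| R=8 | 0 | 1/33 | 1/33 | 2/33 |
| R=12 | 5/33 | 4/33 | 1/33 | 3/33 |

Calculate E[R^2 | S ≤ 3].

1579/23

P(S ≤ 3) = 23/33.
Σ R^2·P over the event = 1·(3/33) + 1·(3/33) + 1·(5/33) + 64·(1/33) + 64·(1/33) + 144·(5/33) + 144·(4/33) + 144·(1/33) = 1579/33.
E[R^2 | S ≤ 3] = (1579/33) / (23/33) = 1579/23.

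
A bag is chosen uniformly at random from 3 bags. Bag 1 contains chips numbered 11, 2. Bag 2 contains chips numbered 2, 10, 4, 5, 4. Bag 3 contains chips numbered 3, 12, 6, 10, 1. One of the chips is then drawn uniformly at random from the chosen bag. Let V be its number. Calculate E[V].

E[V | bag 1] = (11+2)/2 = 13/2.
E[V | bag 2] = (2+10+4+5+4)/5 = 5.
E[V | bag 3] = (3+12+6+10+1)/5 = 32/5.
By the law of total expectation,
E[V] = (1/3)·(13/2) + (1/3)·(5) + (1/3)·(32/5) = 179/30.

179/30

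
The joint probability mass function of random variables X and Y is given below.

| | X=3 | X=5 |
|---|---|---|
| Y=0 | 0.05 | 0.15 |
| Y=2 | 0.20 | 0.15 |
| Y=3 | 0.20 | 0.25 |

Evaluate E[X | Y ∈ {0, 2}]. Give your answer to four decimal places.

4.0909

P(Y ∈ {0, 2}) = 0.55.
Σ X·P over the event = 3·(0.05) + 3·(0.20) + 5·(0.15) + 5·(0.15) = 2.25.
E[X | Y ∈ {0, 2}] = (2.25) / (0.55) = 4.0909.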